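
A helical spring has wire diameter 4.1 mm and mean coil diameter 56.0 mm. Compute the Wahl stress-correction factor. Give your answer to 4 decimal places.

1.1043

C = D/d = 56.0/4.1 = 13.6585
K_W = (4C−1)/(4C−4) + 0.615/C = 53.634/50.634 + 0.0450 = 1.1043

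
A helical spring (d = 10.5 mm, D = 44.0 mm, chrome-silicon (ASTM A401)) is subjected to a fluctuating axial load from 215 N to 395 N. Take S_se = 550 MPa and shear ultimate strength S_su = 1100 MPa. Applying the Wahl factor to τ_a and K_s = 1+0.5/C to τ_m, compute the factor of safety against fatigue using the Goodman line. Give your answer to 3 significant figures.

19.3

C = D/d = 44.0/10.5 = 4.1905; K_W = (4C−1)/(4C−4)+0.615/C = 1.3818; K_s = 1+0.5/C = 1.1193
F_a = (F_max−F_min)/2 = 90 N; F_m = (F_max+F_min)/2 = 305 N
τ_a = K_W·8F_aD/(πd³) = 1.3818 × 8.711 = 12.037 MPa
τ_m = K_s·8F_mD/(πd³) = 1.1193 × 29.521 = 33.043 MPa
Goodman: 1/n_f = τ_a/S_se + τ_m/S_su = 12.037/550 + 33.043/1100 = 0.02189 + 0.03004 = 0.051925
n_f = 1/0.051925 = 19.26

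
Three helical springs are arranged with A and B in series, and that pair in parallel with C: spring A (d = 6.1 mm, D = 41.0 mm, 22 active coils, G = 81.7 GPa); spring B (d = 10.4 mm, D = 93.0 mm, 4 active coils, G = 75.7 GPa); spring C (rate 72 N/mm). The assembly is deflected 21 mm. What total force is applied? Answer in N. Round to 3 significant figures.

1670 N

k_A = Gd⁴/(8D³N_a) = (81.7×10³)(6.1⁴)/(8·41.0³·22) = 9.3256 N/mm
k_B = Gd⁴/(8D³N_a) = (75.7×10³)(10.4⁴)/(8·93.0³·4) = 34.406 N/mm
Springs A,B series: k_AB = 1/(1/9.3256+1/34.406) = 7.3369 N/mm; parallel with C: k_eq = 7.3369+72 = 79.337 N/mm
F = k_eq·δ = 79.337·21 = 1666.1 N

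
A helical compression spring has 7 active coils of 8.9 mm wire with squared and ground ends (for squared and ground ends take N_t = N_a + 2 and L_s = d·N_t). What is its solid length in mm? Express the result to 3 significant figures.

squared and ground ends: N_t = N_a + 2 = 7 + 2 = 9
L_s = d·N_t = 8.9 × 9 = 80.1 mm

80.1 mm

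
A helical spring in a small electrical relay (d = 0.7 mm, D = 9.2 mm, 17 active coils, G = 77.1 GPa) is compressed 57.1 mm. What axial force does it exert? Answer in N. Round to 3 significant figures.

k = Gd⁴/(8D³N_a) = (77.1×10³)(0.7⁴)/(8·9.2³·17) = 0.1748 N/mm
F = k·δ = 0.1748 × 57.1 = 9.9811 N

9.98 N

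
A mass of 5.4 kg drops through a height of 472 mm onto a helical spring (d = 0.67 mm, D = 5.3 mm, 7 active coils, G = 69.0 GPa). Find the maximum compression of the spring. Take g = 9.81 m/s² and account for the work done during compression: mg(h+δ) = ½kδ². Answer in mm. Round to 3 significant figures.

208 mm

k = Gd⁴/(8D³N_a) = (69.0×10³)(0.67⁴)/(8·5.3³·7) = 1.6678 N/mm
W = mg = 5.4 × 9.81 = 52.974 N
½kδ² − Wδ − Wh = 0 → δ = (W + √(W² + 2kWh))/k
δ = (52.974 + √(2806.2 + 83400.3))/1.6678 = (52.974 + 293.61)/1.6678 = 207.81 mm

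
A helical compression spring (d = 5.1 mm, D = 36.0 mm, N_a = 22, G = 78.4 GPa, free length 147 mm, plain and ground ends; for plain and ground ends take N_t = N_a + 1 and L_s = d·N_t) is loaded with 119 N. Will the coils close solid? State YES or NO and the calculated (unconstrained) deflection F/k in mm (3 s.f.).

k = Gd⁴/(8D³N_a) = (78.4×10³)(5.1⁴)/(8·36.0³·22) = 6.4592 N/mm
N_t = 23; L_s = 5.1·23 = 117.3 mm; δ_solid = L₀ − L_s = 147 − 117.3 = 29.7 mm
δ = F/k = 119/6.4592 = 18.423 mm
δ < δ_solid → spring does not go solid

NO, δ = 18.4 mm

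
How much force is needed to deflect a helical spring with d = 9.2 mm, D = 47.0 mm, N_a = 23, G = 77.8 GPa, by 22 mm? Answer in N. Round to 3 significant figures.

642 N

k = Gd⁴/(8D³N_a) = (77.8×10³)(9.2⁴)/(8·47.0³·23) = 29.176 N/mm
F = k·δ = 29.176 × 22 = 641.86 N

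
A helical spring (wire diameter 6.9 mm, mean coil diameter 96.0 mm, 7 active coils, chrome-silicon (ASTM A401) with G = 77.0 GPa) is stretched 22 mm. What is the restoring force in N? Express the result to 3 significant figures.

k = Gd⁴/(8D³N_a) = (77.0×10³)(6.9⁴)/(8·96.0³·7) = 3.5228 N/mm
F = k·δ = 3.5228 × 22 = 77.501 N

77.5 N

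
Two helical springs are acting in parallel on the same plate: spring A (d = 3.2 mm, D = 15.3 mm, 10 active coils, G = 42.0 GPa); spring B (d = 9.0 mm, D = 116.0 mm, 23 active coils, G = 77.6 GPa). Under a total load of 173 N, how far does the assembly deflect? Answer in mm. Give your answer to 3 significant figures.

k_A = Gd⁴/(8D³N_a) = (42.0×10³)(3.2⁴)/(8·15.3³·10) = 15.37 N/mm
k_B = Gd⁴/(8D³N_a) = (77.6×10³)(9.0⁴)/(8·116.0³·23) = 1.7727 N/mm
Parallel: k_eq = 15.37 + 1.7727 = 17.143 N/mm
δ = F/k_eq = 173/17.143 = 10.092 mm

10.1 mm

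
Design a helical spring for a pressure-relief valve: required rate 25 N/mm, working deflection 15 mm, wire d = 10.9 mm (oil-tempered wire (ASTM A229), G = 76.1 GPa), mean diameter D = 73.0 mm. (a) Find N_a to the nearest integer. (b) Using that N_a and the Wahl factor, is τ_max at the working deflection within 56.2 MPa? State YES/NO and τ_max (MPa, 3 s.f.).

(a) 14 coils; (b) NO, τ_max = 64.9 MPa

N_a = Gd⁴/(8D³k) = (76.1×10³)(10.9⁴)/(8·73.0³·25) = 13.81 → N_a = 14
Actual rate k = Gd⁴/(8D³·14) = 24.655 N/mm
Working load F = kδ = 24.655·15 = 369.82 N
C = 73.0/10.9 = 6.6972; K_W = (4C−1)/(4C−4)+0.615/C = 1.2235
τ_max = K_W·8FD/(πd³) = 1.2235·53.086 = 64.949 MPa
τ_max > 56.2 MPa → exceeds allowable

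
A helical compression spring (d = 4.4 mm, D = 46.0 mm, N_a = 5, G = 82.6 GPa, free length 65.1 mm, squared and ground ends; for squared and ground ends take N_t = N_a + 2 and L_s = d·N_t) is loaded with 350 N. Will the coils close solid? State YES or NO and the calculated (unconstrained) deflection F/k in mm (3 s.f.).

k = Gd⁴/(8D³N_a) = (82.6×10³)(4.4⁴)/(8·46.0³·5) = 7.9517 N/mm
N_t = 7; L_s = 4.4·7 = 30.8 mm; δ_solid = L₀ − L_s = 65.1 − 30.8 = 34.3 mm
δ = F/k = 350/7.9517 = 44.016 mm
δ ≥ δ_solid → spring goes solid

YES, δ = 44.0 mm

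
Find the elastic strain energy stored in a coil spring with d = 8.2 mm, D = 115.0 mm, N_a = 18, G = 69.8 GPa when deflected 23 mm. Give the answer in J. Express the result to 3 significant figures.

k = Gd⁴/(8D³N_a) = (69.8×10³)(8.2⁴)/(8·115.0³·18) = 1.441 N/mm
U = ½kδ² = 0.5 × 1.441 × 23² = 381.14 N·mm = 0.38114 J

0.381 J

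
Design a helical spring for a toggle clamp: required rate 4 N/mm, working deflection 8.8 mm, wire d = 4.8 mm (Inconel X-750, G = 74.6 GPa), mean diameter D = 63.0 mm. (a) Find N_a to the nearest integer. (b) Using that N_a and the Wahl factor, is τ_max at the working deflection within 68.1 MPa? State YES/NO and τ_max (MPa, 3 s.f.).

N_a = Gd⁴/(8D³k) = (74.6×10³)(4.8⁴)/(8·63.0³·4) = 4.949 → N_a = 5
Actual rate k = Gd⁴/(8D³·5) = 3.9593 N/mm
Working load F = kδ = 3.9593·8.8 = 34.842 N
C = 63.0/4.8 = 13.1250; K_W = (4C−1)/(4C−4)+0.615/C = 1.1087
τ_max = K_W·8FD/(πd³) = 1.1087·50.543 = 56.038 MPa
τ_max ≤ 68.1 MPa → acceptable

(a) 5 coils; (b) YES, τ_max = 56.0 MPa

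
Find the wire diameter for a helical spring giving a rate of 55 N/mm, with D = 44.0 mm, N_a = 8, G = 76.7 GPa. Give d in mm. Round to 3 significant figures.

d = (8D³N_a·k / G)^(1/4) = (8·44.0³·8·55 / (76.7×10³))^0.25
  = (3909.4)^0.25 = 7.9073 mm

7.91 mm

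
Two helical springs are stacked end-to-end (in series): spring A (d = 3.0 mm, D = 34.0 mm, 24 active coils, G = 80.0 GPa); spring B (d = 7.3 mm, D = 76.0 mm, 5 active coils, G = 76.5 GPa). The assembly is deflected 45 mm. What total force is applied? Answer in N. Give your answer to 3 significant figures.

k_A = Gd⁴/(8D³N_a) = (80.0×10³)(3.0⁴)/(8·34.0³·24) = 0.85869 N/mm
k_B = Gd⁴/(8D³N_a) = (76.5×10³)(7.3⁴)/(8·76.0³·5) = 12.372 N/mm
Series: 1/k_eq = 1/0.85869 + 1/12.372 = 1.2454; k_eq = 0.80296 N/mm
F = k_eq·δ = 0.80296·45 = 36.133 N

36.1 N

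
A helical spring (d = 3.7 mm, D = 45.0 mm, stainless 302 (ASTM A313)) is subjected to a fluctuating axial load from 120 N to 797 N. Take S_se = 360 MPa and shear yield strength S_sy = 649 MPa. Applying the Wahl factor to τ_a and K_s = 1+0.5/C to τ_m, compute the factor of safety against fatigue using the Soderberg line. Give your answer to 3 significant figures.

0.247

C = D/d = 45.0/3.7 = 12.1622; K_W = (4C−1)/(4C−4)+0.615/C = 1.1178; K_s = 1+0.5/C = 1.0411
F_a = (F_max−F_min)/2 = 338.5 N; F_m = (F_max+F_min)/2 = 458.5 N
τ_a = K_W·8F_aD/(πd³) = 1.1178 × 765.78 = 855.96 MPa
τ_m = K_s·8F_mD/(πd³) = 1.0411 × 1037.3 = 1079.9 MPa
Soderberg: 1/n_f = τ_a/S_se + τ_m/S_sy = 855.96/360 + 1079.9/649 = 2.37767 + 1.66395 = 4.0416
n_f = 1/4.0416 = 0.2474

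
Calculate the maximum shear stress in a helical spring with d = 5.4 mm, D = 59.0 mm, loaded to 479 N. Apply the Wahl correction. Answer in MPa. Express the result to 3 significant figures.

517 MPa

Spring index C = D/d = 59.0/5.4 = 10.9259
K_W = (4C−1)/(4C−4) + 0.615/C = 42.704/39.704 + 0.0563 = 1.1318
τ₀ = 8FD/(πd³) = 8·479·59.0/(π·5.4³) = 226088/494.69 = 457.03 MPa
τ_max = K·τ₀ = 1.1318 × 457.03 = 517.29 MPa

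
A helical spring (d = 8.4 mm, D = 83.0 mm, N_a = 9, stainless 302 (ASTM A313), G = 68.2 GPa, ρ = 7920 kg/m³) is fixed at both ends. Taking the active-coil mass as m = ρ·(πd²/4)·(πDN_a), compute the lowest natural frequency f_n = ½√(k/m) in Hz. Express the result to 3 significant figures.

k = Gd⁴/(8D³N_a) = (68.2×10³)(8.4⁴)/(8·83.0³·9) = 8.2477 N/mm = 8247.7 N/m
Wire length L = πDN_a = π·83.0·9 = 2346.8 mm
m = ρ·(πd²/4)·L = 7920 × 55.418×10⁻⁶ m² × 2.3468 m = 1.03 kg
f_n = ½√(k/m) = 0.5·√(8247.7/1.03) = 0.5·√(8007.4) = 44.742 Hz

44.7 Hz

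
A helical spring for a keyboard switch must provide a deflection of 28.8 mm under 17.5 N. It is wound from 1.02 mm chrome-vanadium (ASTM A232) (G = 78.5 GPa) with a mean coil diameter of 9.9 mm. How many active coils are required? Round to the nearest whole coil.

Required rate k = F/δ = 17.5/28.8 = 0.60764 N/mm
N_a = Gd⁴/(8D³k) = (78.5×10³ × 1.02⁴)/(8 × 9.9³ × 0.60764)
    = 84970.9 / 4716.73 = 18.01 → 18 coils

18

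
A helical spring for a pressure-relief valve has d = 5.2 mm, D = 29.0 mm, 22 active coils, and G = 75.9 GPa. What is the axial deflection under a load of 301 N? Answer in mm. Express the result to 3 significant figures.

k = Gd⁴/(8D³N_a) = (75.9×10³)(5.2⁴)/(8·29.0³·22) = 12.929 N/mm
δ = F/k = 301 / 12.929 = 23.282 mm

23.3 mm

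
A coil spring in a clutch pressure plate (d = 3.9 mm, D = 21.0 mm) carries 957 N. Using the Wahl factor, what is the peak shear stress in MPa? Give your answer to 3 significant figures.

1110 MPa

Spring index C = D/d = 21.0/3.9 = 5.3846
K_W = (4C−1)/(4C−4) + 0.615/C = 20.538/17.538 + 0.1142 = 1.2853
τ₀ = 8FD/(πd³) = 8·957·21.0/(π·3.9³) = 160776/186.36 = 862.74 MPa
τ_max = K·τ₀ = 1.2853 × 862.74 = 1108.8 MPa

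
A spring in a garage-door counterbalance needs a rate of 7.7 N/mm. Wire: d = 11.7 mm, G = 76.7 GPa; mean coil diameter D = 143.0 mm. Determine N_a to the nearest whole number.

N_a = Gd⁴/(8D³k) = (76.7×10³ × 11.7⁴)/(8 × 143.0³ × 7.7)
    = 1.43727e+09 / 1.80131e+08 = 7.979 → 8 coils

8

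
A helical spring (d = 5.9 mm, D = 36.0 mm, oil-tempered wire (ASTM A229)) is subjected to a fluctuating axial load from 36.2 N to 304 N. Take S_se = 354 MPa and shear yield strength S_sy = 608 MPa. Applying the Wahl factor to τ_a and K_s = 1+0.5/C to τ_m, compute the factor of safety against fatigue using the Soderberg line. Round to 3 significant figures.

C = D/d = 36.0/5.9 = 6.1017; K_W = (4C−1)/(4C−4)+0.615/C = 1.2478; K_s = 1+0.5/C = 1.0819
F_a = (F_max−F_min)/2 = 133.9 N; F_m = (F_max+F_min)/2 = 170.1 N
τ_a = K_W·8F_aD/(πd³) = 1.2478 × 59.768 = 74.578 MPa
τ_m = K_s·8F_mD/(πd³) = 1.0819 × 75.926 = 82.148 MPa
Soderberg: 1/n_f = τ_a/S_se + τ_m/S_sy = 74.578/354 + 82.148/608 = 0.21067 + 0.13511 = 0.34578
n_f = 1/0.34578 = 2.892

2.89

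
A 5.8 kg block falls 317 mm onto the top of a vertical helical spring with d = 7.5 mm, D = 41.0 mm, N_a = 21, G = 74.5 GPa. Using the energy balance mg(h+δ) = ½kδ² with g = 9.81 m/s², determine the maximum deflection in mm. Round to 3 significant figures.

45.0 mm

k = Gd⁴/(8D³N_a) = (74.5×10³)(7.5⁴)/(8·41.0³·21) = 20.358 N/mm
W = mg = 5.8 × 9.81 = 56.898 N
½kδ² − Wδ − Wh = 0 → δ = (W + √(W² + 2kWh))/k
δ = (56.898 + √(3237.4 + 734390))/20.358 = (56.898 + 858.85)/20.358 = 44.982 mm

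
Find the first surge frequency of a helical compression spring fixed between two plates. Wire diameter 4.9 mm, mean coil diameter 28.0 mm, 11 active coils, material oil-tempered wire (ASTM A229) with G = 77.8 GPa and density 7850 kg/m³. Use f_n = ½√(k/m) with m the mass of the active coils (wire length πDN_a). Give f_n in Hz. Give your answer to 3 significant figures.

201 Hz

k = Gd⁴/(8D³N_a) = (77.8×10³)(4.9⁴)/(8·28.0³·11) = 23.217 N/mm = 23217 N/m
Wire length L = πDN_a = π·28.0·11 = 967.61 mm
m = ρ·(πd²/4)·L = 7850 × 18.857×10⁻⁶ m² × 0.96761 m = 0.14324 kg
f_n = ½√(k/m) = 0.5·√(23217/0.14324) = 0.5·√(1.6209e+05) = 201.3 Hz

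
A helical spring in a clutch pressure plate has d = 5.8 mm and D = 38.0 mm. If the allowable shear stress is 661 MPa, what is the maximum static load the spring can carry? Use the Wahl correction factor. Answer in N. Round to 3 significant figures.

C = D/d = 38.0/5.8 = 6.5517
K_W = (4C−1)/(4C−4) + 0.615/C = 25.207/22.207 + 0.0939 = 1.2290
τ_max = K·8FD/(πd³) → F_max = τ_allow·πd³/(8DK)
F_max = 661·π·5.8³/(8·38.0·1.2290) = 4.0517e+05/373.6 = 1084.5 N

1080 N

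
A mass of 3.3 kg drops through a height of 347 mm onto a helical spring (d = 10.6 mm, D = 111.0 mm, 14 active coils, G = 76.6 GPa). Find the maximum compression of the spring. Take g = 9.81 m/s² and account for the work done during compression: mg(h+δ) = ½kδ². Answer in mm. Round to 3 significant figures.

k = Gd⁴/(8D³N_a) = (76.6×10³)(10.6⁴)/(8·111.0³·14) = 6.3134 N/mm
W = mg = 3.3 × 9.81 = 32.373 N
½kδ² − Wδ − Wh = 0 → δ = (W + √(W² + 2kWh))/k
δ = (32.373 + √(1048 + 141843))/6.3134 = (32.373 + 378.01)/6.3134 = 65.001 mm

65.0 mm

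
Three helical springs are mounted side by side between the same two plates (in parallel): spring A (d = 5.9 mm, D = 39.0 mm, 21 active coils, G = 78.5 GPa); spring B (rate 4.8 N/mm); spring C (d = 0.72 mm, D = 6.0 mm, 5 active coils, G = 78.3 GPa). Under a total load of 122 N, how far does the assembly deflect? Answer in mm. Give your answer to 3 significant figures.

7.27 mm

k_A = Gd⁴/(8D³N_a) = (78.5×10³)(5.9⁴)/(8·39.0³·21) = 9.545 N/mm
k_C = Gd⁴/(8D³N_a) = (78.3×10³)(0.72⁴)/(8·6.0³·5) = 2.4354 N/mm
Parallel: k_eq = 9.545 + 4.8 + 2.4354 = 16.78 N/mm
δ = F/k_eq = 122/16.78 = 7.2704 mm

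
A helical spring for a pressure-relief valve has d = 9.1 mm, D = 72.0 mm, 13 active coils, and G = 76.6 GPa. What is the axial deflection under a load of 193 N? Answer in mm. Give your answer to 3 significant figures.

k = Gd⁴/(8D³N_a) = (76.6×10³)(9.1⁴)/(8·72.0³·13) = 13.532 N/mm
δ = F/k = 193 / 13.532 = 14.262 mm

14.3 mm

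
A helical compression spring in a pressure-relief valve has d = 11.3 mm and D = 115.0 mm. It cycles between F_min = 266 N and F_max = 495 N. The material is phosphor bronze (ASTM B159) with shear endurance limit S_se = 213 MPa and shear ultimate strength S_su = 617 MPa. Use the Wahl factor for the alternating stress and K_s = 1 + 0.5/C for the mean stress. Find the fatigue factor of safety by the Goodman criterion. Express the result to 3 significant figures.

C = D/d = 115.0/11.3 = 10.1770; K_W = (4C−1)/(4C−4)+0.615/C = 1.1422; K_s = 1+0.5/C = 1.0491
F_a = (F_max−F_min)/2 = 114.5 N; F_m = (F_max+F_min)/2 = 380.5 N
τ_a = K_W·8F_aD/(πd³) = 1.1422 × 23.239 = 26.542 MPa
τ_m = K_s·8F_mD/(πd³) = 1.0491 × 77.225 = 81.019 MPa
Goodman: 1/n_f = τ_a/S_se + τ_m/S_su = 26.542/213 + 81.019/617 = 0.12461 + 0.13131 = 0.25592
n_f = 1/0.25592 = 3.907

3.91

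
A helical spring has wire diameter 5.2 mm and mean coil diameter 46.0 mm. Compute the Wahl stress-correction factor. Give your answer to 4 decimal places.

1.1651

C = D/d = 46.0/5.2 = 8.8462
K_W = (4C−1)/(4C−4) + 0.615/C = 34.385/31.385 + 0.0695 = 1.1651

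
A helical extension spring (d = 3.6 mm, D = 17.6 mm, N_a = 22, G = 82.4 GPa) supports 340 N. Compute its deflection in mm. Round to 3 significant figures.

k = Gd⁴/(8D³N_a) = (82.4×10³)(3.6⁴)/(8·17.6³·22) = 14.424 N/mm
δ = F/k = 340 / 14.424 = 23.572 mm

23.6 mm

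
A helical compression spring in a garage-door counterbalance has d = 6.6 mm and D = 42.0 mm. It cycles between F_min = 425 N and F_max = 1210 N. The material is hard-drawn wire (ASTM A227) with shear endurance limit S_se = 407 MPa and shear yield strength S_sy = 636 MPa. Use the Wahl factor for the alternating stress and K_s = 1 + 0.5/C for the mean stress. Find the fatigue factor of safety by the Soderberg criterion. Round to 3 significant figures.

1.04

C = D/d = 42.0/6.6 = 6.3636; K_W = (4C−1)/(4C−4)+0.615/C = 1.2365; K_s = 1+0.5/C = 1.0786
F_a = (F_max−F_min)/2 = 392.5 N; F_m = (F_max+F_min)/2 = 817.5 N
τ_a = K_W·8F_aD/(πd³) = 1.2365 × 146.01 = 180.54 MPa
τ_m = K_s·8F_mD/(πd³) = 1.0786 × 304.12 = 328.02 MPa
Soderberg: 1/n_f = τ_a/S_se + τ_m/S_sy = 180.54/407 + 328.02/636 = 0.44360 + 0.51575 = 0.95934
n_f = 1/0.95934 = 1.042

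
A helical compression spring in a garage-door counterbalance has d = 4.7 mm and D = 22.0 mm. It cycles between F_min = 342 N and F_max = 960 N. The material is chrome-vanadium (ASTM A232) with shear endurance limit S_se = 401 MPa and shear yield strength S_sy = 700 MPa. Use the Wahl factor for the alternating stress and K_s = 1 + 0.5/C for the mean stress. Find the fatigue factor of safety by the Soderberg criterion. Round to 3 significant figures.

0.900

C = D/d = 22.0/4.7 = 4.6809; K_W = (4C−1)/(4C−4)+0.615/C = 1.3351; K_s = 1+0.5/C = 1.1068
F_a = (F_max−F_min)/2 = 309 N; F_m = (F_max+F_min)/2 = 651 N
τ_a = K_W·8F_aD/(πd³) = 1.3351 × 166.74 = 222.62 MPa
τ_m = K_s·8F_mD/(πd³) = 1.1068 × 351.28 = 388.8 MPa
Soderberg: 1/n_f = τ_a/S_se + τ_m/S_sy = 222.62/401 + 388.8/700 = 0.55515 + 0.55543 = 1.1106
n_f = 1/1.1106 = 0.9004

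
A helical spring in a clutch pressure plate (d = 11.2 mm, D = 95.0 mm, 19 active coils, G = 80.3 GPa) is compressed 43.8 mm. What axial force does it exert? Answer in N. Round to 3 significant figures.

k = Gd⁴/(8D³N_a) = (80.3×10³)(11.2⁴)/(8·95.0³·19) = 9.6956 N/mm
F = k·δ = 9.6956 × 43.8 = 424.67 N

425 N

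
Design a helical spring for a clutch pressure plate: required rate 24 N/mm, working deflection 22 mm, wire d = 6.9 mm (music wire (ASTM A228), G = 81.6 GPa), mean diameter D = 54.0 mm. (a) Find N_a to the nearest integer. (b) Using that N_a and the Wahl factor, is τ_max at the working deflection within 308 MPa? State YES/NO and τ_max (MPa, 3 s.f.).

(a) 6 coils; (b) YES, τ_max = 268 MPa

N_a = Gd⁴/(8D³k) = (81.6×10³)(6.9⁴)/(8·54.0³·24) = 6.118 → N_a = 6
Actual rate k = Gd⁴/(8D³·6) = 24.472 N/mm
Working load F = kδ = 24.472·22 = 538.38 N
C = 54.0/6.9 = 7.8261; K_W = (4C−1)/(4C−4)+0.615/C = 1.1885
τ_max = K_W·8FD/(πd³) = 1.1885·225.36 = 267.83 MPa
τ_max ≤ 308 MPa → acceptable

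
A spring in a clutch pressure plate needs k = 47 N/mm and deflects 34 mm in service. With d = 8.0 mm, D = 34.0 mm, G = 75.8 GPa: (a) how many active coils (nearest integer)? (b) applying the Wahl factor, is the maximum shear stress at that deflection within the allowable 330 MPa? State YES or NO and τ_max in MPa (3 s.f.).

N_a = Gd⁴/(8D³k) = (75.8×10³)(8.0⁴)/(8·34.0³·47) = 21.01 → N_a = 21
Actual rate k = Gd⁴/(8D³·21) = 47.02 N/mm
Working load F = kδ = 47.02·34 = 1598.7 N
C = 34.0/8.0 = 4.2500; K_W = (4C−1)/(4C−4)+0.615/C = 1.3755
τ_max = K_W·8FD/(πd³) = 1.3755·270.34 = 371.85 MPa
τ_max > 330 MPa → exceeds allowable

(a) 21 coils; (b) NO, τ_max = 372 MPa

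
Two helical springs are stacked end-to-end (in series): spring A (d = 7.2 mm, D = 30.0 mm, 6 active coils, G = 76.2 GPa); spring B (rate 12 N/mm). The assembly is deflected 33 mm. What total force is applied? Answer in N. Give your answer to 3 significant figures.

k_A = Gd⁴/(8D³N_a) = (76.2×10³)(7.2⁴)/(8·30.0³·6) = 158.01 N/mm
Series: 1/k_eq = 1/158.01 + 1/12 = 0.089662; k_eq = 11.153 N/mm
F = k_eq·δ = 11.153·33 = 368.05 N

368 N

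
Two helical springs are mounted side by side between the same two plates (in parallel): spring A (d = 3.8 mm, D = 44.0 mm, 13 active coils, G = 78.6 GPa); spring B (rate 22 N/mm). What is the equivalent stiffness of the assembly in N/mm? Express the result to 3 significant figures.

23.8 N/mm

k_A = Gd⁴/(8D³N_a) = (78.6×10³)(3.8⁴)/(8·44.0³·13) = 1.85 N/mm
Parallel: k_eq = 1.85 + 22 = 23.85 N/mm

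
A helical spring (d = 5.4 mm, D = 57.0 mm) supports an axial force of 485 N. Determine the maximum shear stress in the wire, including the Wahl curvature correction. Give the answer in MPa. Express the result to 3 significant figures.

508 MPa

Spring index C = D/d = 57.0/5.4 = 10.5556
K_W = (4C−1)/(4C−4) + 0.615/C = 41.222/38.222 + 0.0583 = 1.1368
τ₀ = 8FD/(πd³) = 8·485·57.0/(π·5.4³) = 221160/494.69 = 447.07 MPa
τ_max = K·τ₀ = 1.1368 × 447.07 = 508.21 MPa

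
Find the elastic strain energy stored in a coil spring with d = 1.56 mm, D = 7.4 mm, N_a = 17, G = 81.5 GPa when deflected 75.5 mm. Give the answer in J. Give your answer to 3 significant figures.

k = Gd⁴/(8D³N_a) = (81.5×10³)(1.56⁴)/(8·7.4³·17) = 8.7583 N/mm
U = ½kδ² = 0.5 × 8.7583 × 75.5² = 24962 N·mm = 24.962 J

25.0 J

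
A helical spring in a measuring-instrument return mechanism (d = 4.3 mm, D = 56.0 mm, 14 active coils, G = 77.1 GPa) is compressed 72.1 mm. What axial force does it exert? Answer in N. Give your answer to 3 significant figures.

96.6 N

k = Gd⁴/(8D³N_a) = (77.1×10³)(4.3⁴)/(8·56.0³·14) = 1.3401 N/mm
F = k·δ = 1.3401 × 72.1 = 96.623 N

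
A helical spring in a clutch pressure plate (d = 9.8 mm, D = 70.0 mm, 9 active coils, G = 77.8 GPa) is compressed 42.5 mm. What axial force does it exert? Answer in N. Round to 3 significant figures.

1230 N

k = Gd⁴/(8D³N_a) = (77.8×10³)(9.8⁴)/(8·70.0³·9) = 29.057 N/mm
F = k·δ = 29.057 × 42.5 = 1234.9 N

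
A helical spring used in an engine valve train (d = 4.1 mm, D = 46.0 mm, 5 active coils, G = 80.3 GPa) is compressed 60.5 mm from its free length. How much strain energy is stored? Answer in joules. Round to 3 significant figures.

10.7 J

k = Gd⁴/(8D³N_a) = (80.3×10³)(4.1⁴)/(8·46.0³·5) = 5.828 N/mm
U = ½kδ² = 0.5 × 5.828 × 60.5² = 10666 N·mm = 10.666 J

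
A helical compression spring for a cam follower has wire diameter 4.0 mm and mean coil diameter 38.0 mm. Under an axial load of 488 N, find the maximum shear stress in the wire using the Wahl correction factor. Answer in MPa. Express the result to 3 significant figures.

Spring index C = D/d = 38.0/4.0 = 9.5000
K_W = (4C−1)/(4C−4) + 0.615/C = 37.000/34.000 + 0.0647 = 1.1530
τ₀ = 8FD/(πd³) = 8·488·38.0/(π·4.0³) = 148352/201.06 = 737.84 MPa
τ_max = K·τ₀ = 1.1530 × 737.84 = 850.71 MPa

851 MPa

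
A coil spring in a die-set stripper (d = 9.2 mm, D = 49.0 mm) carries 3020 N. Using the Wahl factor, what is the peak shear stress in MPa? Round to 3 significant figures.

624 MPa

Spring index C = D/d = 49.0/9.2 = 5.3261
K_W = (4C−1)/(4C−4) + 0.615/C = 20.304/17.304 + 0.1155 = 1.2888
τ₀ = 8FD/(πd³) = 8·3020·49.0/(π·9.2³) = 1.18384e+06/2446.3 = 483.93 MPa
τ_max = K·τ₀ = 1.2888 × 483.93 = 623.7 MPa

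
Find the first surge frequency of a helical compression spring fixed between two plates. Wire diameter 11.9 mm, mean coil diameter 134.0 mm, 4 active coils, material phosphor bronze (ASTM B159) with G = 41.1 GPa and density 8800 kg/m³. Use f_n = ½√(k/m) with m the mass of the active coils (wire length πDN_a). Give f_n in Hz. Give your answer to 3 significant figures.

40.3 Hz

k = Gd⁴/(8D³N_a) = (41.1×10³)(11.9⁴)/(8·134.0³·4) = 10.704 N/mm = 10704 N/m
Wire length L = πDN_a = π·134.0·4 = 1683.9 mm
m = ρ·(πd²/4)·L = 8800 × 111.22×10⁻⁶ m² × 1.6839 m = 1.6481 kg
f_n = ½√(k/m) = 0.5·√(10704/1.6481) = 0.5·√(6495.1) = 40.296 Hz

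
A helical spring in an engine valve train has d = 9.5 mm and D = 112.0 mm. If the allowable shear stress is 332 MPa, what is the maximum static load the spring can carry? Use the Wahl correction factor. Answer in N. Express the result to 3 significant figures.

C = D/d = 112.0/9.5 = 11.7895
K_W = (4C−1)/(4C−4) + 0.615/C = 46.158/43.158 + 0.0522 = 1.1217
τ_max = K·8FD/(πd³) → F_max = τ_allow·πd³/(8DK)
F_max = 332·π·9.5³/(8·112.0·1.1217) = 8.9425e+05/1005 = 889.78 N

890 N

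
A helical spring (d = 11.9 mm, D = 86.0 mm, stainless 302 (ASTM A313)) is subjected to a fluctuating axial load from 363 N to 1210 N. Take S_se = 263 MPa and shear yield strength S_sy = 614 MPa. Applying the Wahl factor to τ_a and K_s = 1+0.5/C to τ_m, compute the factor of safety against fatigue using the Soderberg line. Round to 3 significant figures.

2.32

C = D/d = 86.0/11.9 = 7.2269; K_W = (4C−1)/(4C−4)+0.615/C = 1.2055; K_s = 1+0.5/C = 1.0692
F_a = (F_max−F_min)/2 = 423.5 N; F_m = (F_max+F_min)/2 = 786.5 N
τ_a = K_W·8F_aD/(πd³) = 1.2055 × 55.037 = 66.349 MPa
τ_m = K_s·8F_mD/(πd³) = 1.0692 × 102.21 = 109.28 MPa
Soderberg: 1/n_f = τ_a/S_se + τ_m/S_sy = 66.349/263 + 109.28/614 = 0.25228 + 0.17798 = 0.43026
n_f = 1/0.43026 = 2.324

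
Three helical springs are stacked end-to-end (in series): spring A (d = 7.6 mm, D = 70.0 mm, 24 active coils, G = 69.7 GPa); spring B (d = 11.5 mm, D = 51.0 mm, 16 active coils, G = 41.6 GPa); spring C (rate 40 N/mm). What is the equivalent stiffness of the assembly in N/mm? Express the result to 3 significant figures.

k_A = Gd⁴/(8D³N_a) = (69.7×10³)(7.6⁴)/(8·70.0³·24) = 3.531 N/mm
k_B = Gd⁴/(8D³N_a) = (41.6×10³)(11.5⁴)/(8·51.0³·16) = 42.851 N/mm
Series: 1/k_eq = 1/3.531 + 1/42.851 + 1/40 = 0.33155; k_eq = 3.0162 N/mm

3.02 N/mm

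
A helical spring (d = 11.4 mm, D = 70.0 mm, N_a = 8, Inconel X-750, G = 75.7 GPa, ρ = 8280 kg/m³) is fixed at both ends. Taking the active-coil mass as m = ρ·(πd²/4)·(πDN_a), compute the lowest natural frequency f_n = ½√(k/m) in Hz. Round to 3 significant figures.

k = Gd⁴/(8D³N_a) = (75.7×10³)(11.4⁴)/(8·70.0³·8) = 58.243 N/mm = 58243 N/m
Wire length L = πDN_a = π·70.0·8 = 1759.3 mm
m = ρ·(πd²/4)·L = 8280 × 102.07×10⁻⁶ m² × 1.7593 m = 1.4869 kg
f_n = ½√(k/m) = 0.5·√(58243/1.4869) = 0.5·√(39172) = 98.959 Hz

99.0 Hz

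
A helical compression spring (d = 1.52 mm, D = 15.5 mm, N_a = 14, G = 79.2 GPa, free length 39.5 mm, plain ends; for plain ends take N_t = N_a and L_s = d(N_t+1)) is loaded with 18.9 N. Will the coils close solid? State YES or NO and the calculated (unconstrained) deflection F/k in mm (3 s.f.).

YES, δ = 18.6 mm

k = Gd⁴/(8D³N_a) = (79.2×10³)(1.52⁴)/(8·15.5³·14) = 1.0136 N/mm
N_t = 14; L_s = 1.52·15 = 22.8 mm; δ_solid = L₀ − L_s = 39.5 − 22.8 = 16.7 mm
δ = F/k = 18.9/1.0136 = 18.646 mm
δ ≥ δ_solid → spring goes solid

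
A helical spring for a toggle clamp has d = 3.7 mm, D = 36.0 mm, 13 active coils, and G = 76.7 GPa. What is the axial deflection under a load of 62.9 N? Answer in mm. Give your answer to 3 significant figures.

k = Gd⁴/(8D³N_a) = (76.7×10³)(3.7⁴)/(8·36.0³·13) = 2.9625 N/mm
δ = F/k = 62.9 / 2.9625 = 21.232 mm

21.2 mm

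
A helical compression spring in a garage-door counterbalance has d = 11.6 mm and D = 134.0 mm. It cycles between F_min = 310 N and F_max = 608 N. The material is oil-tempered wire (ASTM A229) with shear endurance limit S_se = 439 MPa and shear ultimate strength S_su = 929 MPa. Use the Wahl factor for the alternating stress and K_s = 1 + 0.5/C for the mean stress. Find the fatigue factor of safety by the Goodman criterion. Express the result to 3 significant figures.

5.10

C = D/d = 134.0/11.6 = 11.5517; K_W = (4C−1)/(4C−4)+0.615/C = 1.1243; K_s = 1+0.5/C = 1.0433
F_a = (F_max−F_min)/2 = 149 N; F_m = (F_max+F_min)/2 = 459 N
τ_a = K_W·8F_aD/(πd³) = 1.1243 × 32.573 = 36.622 MPa
τ_m = K_s·8F_mD/(πd³) = 1.0433 × 100.34 = 104.69 MPa
Goodman: 1/n_f = τ_a/S_se + τ_m/S_su = 36.622/439 + 104.69/929 = 0.08342 + 0.11269 = 0.19611
n_f = 1/0.19611 = 5.099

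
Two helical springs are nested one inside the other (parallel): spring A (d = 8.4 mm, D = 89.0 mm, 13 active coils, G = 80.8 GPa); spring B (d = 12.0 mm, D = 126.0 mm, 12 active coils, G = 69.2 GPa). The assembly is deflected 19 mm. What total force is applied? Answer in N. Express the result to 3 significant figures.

k_A = Gd⁴/(8D³N_a) = (80.8×10³)(8.4⁴)/(8·89.0³·13) = 5.4869 N/mm
k_B = Gd⁴/(8D³N_a) = (69.2×10³)(12.0⁴)/(8·126.0³·12) = 7.4722 N/mm
Parallel: k_eq = 5.4869 + 7.4722 = 12.959 N/mm
F = k_eq·δ = 12.959·19 = 246.22 N

246 N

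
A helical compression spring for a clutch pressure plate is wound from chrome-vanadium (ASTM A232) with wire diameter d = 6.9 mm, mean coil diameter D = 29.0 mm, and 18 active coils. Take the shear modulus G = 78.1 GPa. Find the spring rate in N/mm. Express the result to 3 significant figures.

50.4 N/mm

k = Gd⁴/(8D³N_a) = (78.1×10³ × 6.9⁴) / (8 × 29.0³ × 18)
  = 1.7703e+08 / 3.51202e+06 = 50.407 N/mm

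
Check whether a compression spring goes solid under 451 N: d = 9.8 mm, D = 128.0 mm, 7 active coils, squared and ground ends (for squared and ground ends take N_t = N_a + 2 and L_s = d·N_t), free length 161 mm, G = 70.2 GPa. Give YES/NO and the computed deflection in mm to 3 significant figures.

k = Gd⁴/(8D³N_a) = (70.2×10³)(9.8⁴)/(8·128.0³·7) = 5.5135 N/mm
N_t = 9; L_s = 9.8·9 = 88.2 mm; δ_solid = L₀ − L_s = 161 − 88.2 = 72.8 mm
δ = F/k = 451/5.5135 = 81.8 mm
δ ≥ δ_solid → spring goes solid

YES, δ = 81.8 mm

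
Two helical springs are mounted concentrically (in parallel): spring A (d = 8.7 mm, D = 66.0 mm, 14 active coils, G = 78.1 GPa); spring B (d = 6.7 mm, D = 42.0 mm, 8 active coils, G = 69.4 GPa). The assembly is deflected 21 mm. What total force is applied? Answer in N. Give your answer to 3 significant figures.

911 N

k_A = Gd⁴/(8D³N_a) = (78.1×10³)(8.7⁴)/(8·66.0³·14) = 13.896 N/mm
k_B = Gd⁴/(8D³N_a) = (69.4×10³)(6.7⁴)/(8·42.0³·8) = 29.494 N/mm
Parallel: k_eq = 13.896 + 29.494 = 43.389 N/mm
F = k_eq·δ = 43.389·21 = 911.18 N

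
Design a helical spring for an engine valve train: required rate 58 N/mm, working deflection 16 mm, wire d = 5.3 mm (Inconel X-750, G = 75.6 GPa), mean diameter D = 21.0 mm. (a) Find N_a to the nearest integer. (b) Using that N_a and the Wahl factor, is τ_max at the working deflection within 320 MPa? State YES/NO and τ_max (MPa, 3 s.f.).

(a) 14 coils; (b) NO, τ_max = 466 MPa

N_a = Gd⁴/(8D³k) = (75.6×10³)(5.3⁴)/(8·21.0³·58) = 13.88 → N_a = 14
Actual rate k = Gd⁴/(8D³·14) = 57.511 N/mm
Working load F = kδ = 57.511·16 = 920.17 N
C = 21.0/5.3 = 3.9623; K_W = (4C−1)/(4C−4)+0.615/C = 1.4084
τ_max = K_W·8FD/(πd³) = 1.4084·330.52 = 465.51 MPa
τ_max > 320 MPa → exceeds allowable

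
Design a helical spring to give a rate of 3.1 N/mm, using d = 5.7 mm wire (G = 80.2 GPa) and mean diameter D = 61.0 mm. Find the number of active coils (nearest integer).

15

N_a = Gd⁴/(8D³k) = (80.2×10³ × 5.7⁴)/(8 × 61.0³ × 3.1)
    = 8.46591e+07 / 5.62913e+06 = 15.04 → 15 coils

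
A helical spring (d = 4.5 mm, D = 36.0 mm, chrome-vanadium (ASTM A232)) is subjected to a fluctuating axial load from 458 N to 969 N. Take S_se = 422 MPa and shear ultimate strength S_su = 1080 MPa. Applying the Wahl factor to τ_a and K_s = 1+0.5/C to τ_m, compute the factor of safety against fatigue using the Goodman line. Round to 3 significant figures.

C = D/d = 36.0/4.5 = 8.0000; K_W = (4C−1)/(4C−4)+0.615/C = 1.1840; K_s = 1+0.5/C = 1.0625
F_a = (F_max−F_min)/2 = 255.5 N; F_m = (F_max+F_min)/2 = 713.5 N
τ_a = K_W·8F_aD/(πd³) = 1.1840 × 257.04 = 304.34 MPa
τ_m = K_s·8F_mD/(πd³) = 1.0625 × 717.79 = 762.65 MPa
Goodman: 1/n_f = τ_a/S_se + τ_m/S_su = 304.34/422 + 762.65/1080 = 0.72118 + 0.70616 = 1.4273
n_f = 1/1.4273 = 0.7006

0.701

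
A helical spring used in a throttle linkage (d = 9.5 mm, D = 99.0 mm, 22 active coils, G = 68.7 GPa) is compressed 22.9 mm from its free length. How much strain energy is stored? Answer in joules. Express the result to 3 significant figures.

0.859 J

k = Gd⁴/(8D³N_a) = (68.7×10³)(9.5⁴)/(8·99.0³·22) = 3.2767 N/mm
U = ½kδ² = 0.5 × 3.2767 × 22.9² = 859.16 N·mm = 0.85916 J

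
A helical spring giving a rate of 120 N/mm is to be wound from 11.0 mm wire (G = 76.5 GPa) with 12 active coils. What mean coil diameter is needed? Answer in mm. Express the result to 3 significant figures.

D = (Gd⁴/(8N_a·k))^(1/3) = (76.5×10³·11.0⁴/(8·12·120))^(1/3)
  = (97225.4)^(1/3) = 45.9826 mm

46.0 mm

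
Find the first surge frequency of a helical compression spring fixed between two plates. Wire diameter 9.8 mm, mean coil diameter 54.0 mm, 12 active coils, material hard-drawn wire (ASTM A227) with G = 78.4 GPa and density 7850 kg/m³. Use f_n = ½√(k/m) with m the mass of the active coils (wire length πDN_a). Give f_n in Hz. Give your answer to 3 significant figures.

k = Gd⁴/(8D³N_a) = (78.4×10³)(9.8⁴)/(8·54.0³·12) = 47.837 N/mm = 47837 N/m
Wire length L = πDN_a = π·54.0·12 = 2035.8 mm
m = ρ·(πd²/4)·L = 7850 × 75.43×10⁻⁶ m² × 2.0358 m = 1.2054 kg
f_n = ½√(k/m) = 0.5·√(47837/1.2054) = 0.5·√(39685) = 99.606 Hz

99.6 Hz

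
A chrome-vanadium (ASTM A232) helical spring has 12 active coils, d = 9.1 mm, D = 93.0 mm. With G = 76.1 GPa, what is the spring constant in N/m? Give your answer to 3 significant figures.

k = Gd⁴/(8D³N_a) = (76.1×10³ × 9.1⁴) / (8 × 93.0³ × 12)
  = 5.21855e+08 / 7.72183e+07 = 6.7582 N/mm = 6758.2 N/m

6760 N/m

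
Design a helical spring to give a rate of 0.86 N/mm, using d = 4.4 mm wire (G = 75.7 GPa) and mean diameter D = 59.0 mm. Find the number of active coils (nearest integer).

20

N_a = Gd⁴/(8D³k) = (75.7×10³ × 4.4⁴)/(8 × 59.0³ × 0.86)
    = 2.83731e+07 / 1.41301e+06 = 20.08 → 20 coils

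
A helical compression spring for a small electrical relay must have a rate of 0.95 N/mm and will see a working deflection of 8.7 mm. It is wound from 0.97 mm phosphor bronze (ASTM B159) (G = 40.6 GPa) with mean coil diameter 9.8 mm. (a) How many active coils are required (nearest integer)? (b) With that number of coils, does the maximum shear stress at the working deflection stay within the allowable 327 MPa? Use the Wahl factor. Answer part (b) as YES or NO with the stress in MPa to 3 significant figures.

(a) 5 coils; (b) YES, τ_max = 260 MPa

N_a = Gd⁴/(8D³k) = (40.6×10³)(0.97⁴)/(8·9.8³·0.95) = 5.025 → N_a = 5
Actual rate k = Gd⁴/(8D³·5) = 0.95472 N/mm
Working load F = kδ = 0.95472·8.7 = 8.306 N
C = 9.8/0.97 = 10.1031; K_W = (4C−1)/(4C−4)+0.615/C = 1.1433
τ_max = K_W·8FD/(πd³) = 1.1433·227.11 = 259.65 MPa
τ_max ≤ 327 MPa → acceptable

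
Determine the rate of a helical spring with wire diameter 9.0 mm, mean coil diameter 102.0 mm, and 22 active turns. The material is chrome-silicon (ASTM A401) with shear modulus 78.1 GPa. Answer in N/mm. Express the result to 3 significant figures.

k = Gd⁴/(8D³N_a) = (78.1×10³ × 9.0⁴) / (8 × 102.0³ × 22)
  = 5.12414e+08 / 1.86773e+08 = 2.7435 N/mm

2.74 N/mm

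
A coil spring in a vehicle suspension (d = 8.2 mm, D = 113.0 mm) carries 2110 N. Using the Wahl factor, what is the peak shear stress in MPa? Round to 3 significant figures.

1210 MPa

Spring index C = D/d = 113.0/8.2 = 13.7805
K_W = (4C−1)/(4C−4) + 0.615/C = 54.122/51.122 + 0.0446 = 1.1033
τ₀ = 8FD/(πd³) = 8·2110·113.0/(π·8.2³) = 1.90744e+06/1732.2 = 1101.2 MPa
τ_max = K·τ₀ = 1.1033 × 1101.2 = 1214.9 MPa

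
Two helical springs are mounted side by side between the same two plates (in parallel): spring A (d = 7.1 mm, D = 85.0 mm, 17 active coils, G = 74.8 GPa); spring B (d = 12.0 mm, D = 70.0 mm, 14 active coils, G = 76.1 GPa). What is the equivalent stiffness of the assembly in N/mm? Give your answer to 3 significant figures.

k_A = Gd⁴/(8D³N_a) = (74.8×10³)(7.1⁴)/(8·85.0³·17) = 2.2758 N/mm
k_B = Gd⁴/(8D³N_a) = (76.1×10³)(12.0⁴)/(8·70.0³·14) = 41.077 N/mm
Parallel: k_eq = 2.2758 + 41.077 = 43.353 N/mm

43.4 N/mm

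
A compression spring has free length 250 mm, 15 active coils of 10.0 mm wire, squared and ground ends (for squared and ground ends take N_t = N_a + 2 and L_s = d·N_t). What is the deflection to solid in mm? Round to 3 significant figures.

80.0 mm

N_t = 17; L_s = 10.0·17 = 170 mm
δ_solid = L₀ − L_s = 250 − 170 = 80 mm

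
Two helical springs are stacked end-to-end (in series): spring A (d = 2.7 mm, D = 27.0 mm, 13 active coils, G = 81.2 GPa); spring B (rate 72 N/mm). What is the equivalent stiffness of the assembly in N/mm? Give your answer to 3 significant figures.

2.05 N/mm

k_A = Gd⁴/(8D³N_a) = (81.2×10³)(2.7⁴)/(8·27.0³·13) = 2.1081 N/mm
Series: 1/k_eq = 1/2.1081 + 1/72 = 0.48825; k_eq = 2.0481 N/mm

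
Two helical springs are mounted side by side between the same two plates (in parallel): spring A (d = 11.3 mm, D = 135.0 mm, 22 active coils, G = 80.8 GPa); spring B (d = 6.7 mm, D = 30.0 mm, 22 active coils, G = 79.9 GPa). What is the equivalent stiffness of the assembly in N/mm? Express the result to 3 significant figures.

k_A = Gd⁴/(8D³N_a) = (80.8×10³)(11.3⁴)/(8·135.0³·22) = 3.0424 N/mm
k_B = Gd⁴/(8D³N_a) = (79.9×10³)(6.7⁴)/(8·30.0³·22) = 33.882 N/mm
Parallel: k_eq = 3.0424 + 33.882 = 36.924 N/mm

36.9 N/mm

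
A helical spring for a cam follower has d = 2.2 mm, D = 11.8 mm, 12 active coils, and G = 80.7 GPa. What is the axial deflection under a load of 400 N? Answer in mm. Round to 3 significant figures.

33.4 mm

k = Gd⁴/(8D³N_a) = (80.7×10³)(2.2⁴)/(8·11.8³·12) = 11.985 N/mm
δ = F/k = 400 / 11.985 = 33.374 mm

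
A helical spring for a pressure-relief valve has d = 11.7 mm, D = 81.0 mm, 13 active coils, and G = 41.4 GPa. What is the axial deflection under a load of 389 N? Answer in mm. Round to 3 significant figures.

27.7 mm

k = Gd⁴/(8D³N_a) = (41.4×10³)(11.7⁴)/(8·81.0³·13) = 14.036 N/mm
δ = F/k = 389 / 14.036 = 27.714 mm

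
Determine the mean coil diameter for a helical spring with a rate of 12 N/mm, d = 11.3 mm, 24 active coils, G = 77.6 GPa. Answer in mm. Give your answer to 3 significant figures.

D = (Gd⁴/(8N_a·k))^(1/3) = (77.6×10³·11.3⁴/(8·24·12))^(1/3)
  = (549153)^(1/3) = 81.8900 mm

81.9 mm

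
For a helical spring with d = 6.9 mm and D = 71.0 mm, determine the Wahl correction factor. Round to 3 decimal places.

1.141

C = D/d = 71.0/6.9 = 10.2899
K_W = (4C−1)/(4C−4) + 0.615/C = 40.159/37.159 + 0.0598 = 1.1405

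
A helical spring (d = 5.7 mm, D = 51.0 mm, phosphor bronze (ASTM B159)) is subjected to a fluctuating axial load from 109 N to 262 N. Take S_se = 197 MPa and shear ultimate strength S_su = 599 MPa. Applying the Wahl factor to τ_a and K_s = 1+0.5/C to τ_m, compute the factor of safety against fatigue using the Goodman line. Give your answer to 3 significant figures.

C = D/d = 51.0/5.7 = 8.9474; K_W = (4C−1)/(4C−4)+0.615/C = 1.1631; K_s = 1+0.5/C = 1.0559
F_a = (F_max−F_min)/2 = 76.5 N; F_m = (F_max+F_min)/2 = 185.5 N
τ_a = K_W·8F_aD/(πd³) = 1.1631 × 53.647 = 62.397 MPa
τ_m = K_s·8F_mD/(πd³) = 1.0559 × 130.09 = 137.36 MPa
Goodman: 1/n_f = τ_a/S_se + τ_m/S_su = 62.397/197 + 137.36/599 = 0.31674 + 0.22931 = 0.54605
n_f = 1/0.54605 = 1.831

1.83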